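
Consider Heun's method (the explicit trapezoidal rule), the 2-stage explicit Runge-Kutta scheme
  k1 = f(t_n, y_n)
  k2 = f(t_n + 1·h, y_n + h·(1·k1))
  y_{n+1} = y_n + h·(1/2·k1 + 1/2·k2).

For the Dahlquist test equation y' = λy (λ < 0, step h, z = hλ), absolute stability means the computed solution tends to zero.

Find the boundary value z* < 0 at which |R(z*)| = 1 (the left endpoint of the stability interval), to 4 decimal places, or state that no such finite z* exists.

Set f=λy, z=hλ:
  order 2, 2-stage ⇒ R(z)=1+z+z^2/2
  (e.g. R(-0.86)=0.50980, |R|=0.50980)

Find x<0 with |R(x)|<1.
x=-0.86: |R|=0.5098
|R(-1.96)|=0.9608 |R(-1.36)|=0.5648 |R(-1.31)|=0.5481
Bisect:
  x_lo=-2.4643 |R|=1.5721  x_hi=-0.1138 |R|=0.8927
  mid=-1.28905 |R|=0.54178 →hi
  mid=-1.87669 |R|=0.88429 →hi
  mid=-2.17051 |R|=1.18504 →lo
  mid=-2.02360 |R|=1.02388 →lo
  mid=-1.95014 |R|=0.95139 →hi
  mid=-1.98687 |R|=0.98696 →hi
  mid=-2.00523 |R|=1.00525 →lo
  ...
  [-2.00007,-1.99993] ⇒ x*=-2.0000
Interval (-2.0000, 0).

z* = -2.0000.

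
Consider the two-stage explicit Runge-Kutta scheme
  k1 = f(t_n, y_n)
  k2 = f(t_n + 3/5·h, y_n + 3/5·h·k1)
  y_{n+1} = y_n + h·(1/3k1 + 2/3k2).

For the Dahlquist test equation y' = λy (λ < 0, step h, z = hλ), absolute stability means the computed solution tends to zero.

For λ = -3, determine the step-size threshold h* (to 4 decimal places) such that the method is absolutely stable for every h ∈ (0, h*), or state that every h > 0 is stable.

(-2.5000,0); λ=-3 ⇒ h* = (5/2)/3 = 0.8333.

With y'=λy (z=hλ):
  k1=λy_n ⇒ h·k1=z·y_n;  k2=λ(1+3/5z)y_n ⇒ h·k2=z(1+3/5z)y_n
  y_{n+1}/y_n = 1 + 1/3z + 2/3z(1+3/5z) = 1 + z + 2/5z²
  R(z) = 1 + z + 2/5z².

Boundary: |R(x)|=1, x<0.
x=-0.94: |R|=0.4134
R=1: x+2/5x²=0 ⇒ x=−5/2=-2.5000; min R=1−1/(4·2/5)=0.3750>−1
Confirm numerically:
  x=-1.549: |R|=0.41076 <1
  x=-1.432: |R|=0.38825 <1
  x=-1.275: |R|=0.37525 <1
  x=-2.821: |R|=1.36222 >1
  x=-2.819: |R|=1.35970 >1
  x=-2.639: |R|=1.14673 >1
So |R|<1 on (-2.5000, 0).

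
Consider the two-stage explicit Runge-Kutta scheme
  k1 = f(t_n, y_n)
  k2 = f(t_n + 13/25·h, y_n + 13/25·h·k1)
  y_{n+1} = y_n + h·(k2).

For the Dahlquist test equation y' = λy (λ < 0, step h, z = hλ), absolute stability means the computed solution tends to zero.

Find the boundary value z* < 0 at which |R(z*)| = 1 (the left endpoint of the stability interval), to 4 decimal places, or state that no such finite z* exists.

z* = -1.9231.

Test eqn y'=λy, z=hλ:
  k1=λy_n ⇒ h·k1=z·y_n;  k2=λ(1+13/25z)y_n ⇒ h·k2=z(1+13/25z)y_n
  y_{n+1}/y_n = 1 + z(1+13/25z) = 1 + z + 13/25z²
  Hence R(z) = 1 + z + 13/25z².

Find x<0 with |R(x)|<1.
x=-1.71: |R|=0.8105
R=1: x+13/25x²=0 ⇒ x=−25/13=-1.9231; min R=1−1/(4·13/25)=0.5192>−1
Confirm numerically:
  x=-1.481: |R|=0.65955 <1
  x=-1.230: |R|=0.55671 <1
  x=-1.220: |R|=0.55397 <1
  x=-1.152: |R|=0.53809 <1
  x=-2.279: |R|=1.42180 >1
  x=-2.147: |R|=1.25000 >1
So |R|<1 on (-1.9231, 0).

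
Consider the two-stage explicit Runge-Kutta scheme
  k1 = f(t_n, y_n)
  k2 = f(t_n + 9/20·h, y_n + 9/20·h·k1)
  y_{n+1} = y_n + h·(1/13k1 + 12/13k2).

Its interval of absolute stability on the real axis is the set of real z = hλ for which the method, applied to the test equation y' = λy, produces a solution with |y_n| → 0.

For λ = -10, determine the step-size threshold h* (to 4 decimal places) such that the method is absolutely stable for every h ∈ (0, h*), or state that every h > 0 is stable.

(-2.4074,0); λ=-10 ⇒ h* = (65/27)/10 = 0.2407.

Set f=λy, z=hλ:
  k1=λy_n ⇒ h·k1=z·y_n;  k2=λ(1+9/20z)y_n ⇒ h·k2=z(1+9/20z)y_n
  y_{n+1}/y_n = 1 + 1/13z + 12/13z(1+9/20z) = 1 + z + 27/65z²
  so R(z) = 1 + z + 27/65z².

Need |R(x)|<1, x<0.
x=-1.51: |R|=0.4371
R=1: x+27/65x²=0 ⇒ x=−65/27=-2.4074; min R=1−1/(4·27/65)=0.3981>−1
Confirm numerically:
  x=-2.311: |R|=0.90745 <1
  x=-1.887: |R|=0.59209 <1
  x=-0.997: |R|=0.41590 <1
  x=-2.903: |R|=1.59762 >1
  x=-2.638: |R|=1.25268 >1
  x=-2.581: |R|=1.18611 >1
Interval (-2.4074, 0).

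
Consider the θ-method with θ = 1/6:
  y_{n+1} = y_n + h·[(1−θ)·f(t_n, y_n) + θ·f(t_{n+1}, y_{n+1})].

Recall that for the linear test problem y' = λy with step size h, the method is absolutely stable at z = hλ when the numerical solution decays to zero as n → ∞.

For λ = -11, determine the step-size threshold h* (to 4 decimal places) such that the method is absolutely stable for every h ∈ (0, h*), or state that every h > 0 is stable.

(-3.0000,0); λ=-11 ⇒ h* = (3)/11 = 0.2727.

On y'=λy, z=hλ:
  y_{n+1} = y_n + z·[5/6·y_n + 1/6·y_{n+1}] ⇒ (1 − 1/6z)y_{n+1} = (1 + 5/6z)y_n
  Hence R(z) = (1 + 5/6z)/(1 − 1/6z).

Solve |R(x)|<1 on ℝ⁻.
x=-0.91: |R|=0.2098
R=−1: 1+5/6x = −1+1/6x ⇒ -2/3x=2 ⇒ x=2/(-2/3)=-3.0000
Confirm numerically:
  x=-2.863: |R|=0.93817 <1
  x=-2.427: |R|=0.72802 <1
  x=-1.953: |R|=0.47341 <1
  x=-3.254: |R|=1.10979 >1
  x=-3.168: |R|=1.07330 >1
So |R|<1 on (-3.0000, 0).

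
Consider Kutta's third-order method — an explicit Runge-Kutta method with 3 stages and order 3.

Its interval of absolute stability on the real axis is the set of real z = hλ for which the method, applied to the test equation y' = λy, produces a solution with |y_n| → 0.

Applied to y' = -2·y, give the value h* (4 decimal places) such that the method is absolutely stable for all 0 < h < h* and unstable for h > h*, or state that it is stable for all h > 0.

(-2.5127,0); λ=-2 ⇒ h* = 1.2564.

On y'=λy, z=hλ:
  order 3, 3-stage ⇒ R(z)=1+z+z^2/2+z^3/6
  (e.g. R(-1.3)=0.17883, |R|=0.17883)

Boundary: |R(x)|=1, x<0.
x=-1.3: |R|=0.1788
|R(-2.63)|=1.2035 |R(-2.53)|=1.0286 |R(-1.38)|=0.1342
Bisect:
  x_lo=-2.8653 |R|=1.6811  x_hi=-0.3425 |R|=0.7094
  mid=-1.60393 |R|=0.00534 →hi
  mid=-2.23463 |R|=0.59764 →hi
  mid=-2.54998 |R|=1.06228 →lo
  mid=-2.39230 |R|=0.81265 →hi
  mid=-2.47114 |R|=0.93289 →hi
  mid=-2.51056 |R|=0.99641 →hi
  mid=-2.53027 |R|=1.02905 →lo
  mid=-2.52042 |R|=1.01266 →lo
  mid=-2.51549 |R|=1.00452 →lo
  mid=-2.51302 |R|=1.00046 →lo
  ...
  [-2.51287,-2.51272] ⇒ x*=-2.5127
So |R|<1 on (-2.5127, 0).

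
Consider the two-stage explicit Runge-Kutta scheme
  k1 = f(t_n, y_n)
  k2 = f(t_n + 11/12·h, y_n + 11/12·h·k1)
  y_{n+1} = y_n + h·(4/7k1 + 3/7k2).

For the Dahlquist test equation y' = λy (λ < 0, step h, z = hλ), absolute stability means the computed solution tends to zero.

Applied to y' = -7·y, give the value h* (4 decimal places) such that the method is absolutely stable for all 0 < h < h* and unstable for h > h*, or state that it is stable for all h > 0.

Test eqn y'=λy, z=hλ:
  k1=λy_n ⇒ h·k1=z·y_n;  k2=λ(1+11/12z)y_n ⇒ h·k2=z(1+11/12z)y_n
  y_{n+1}/y_n = 1 + 4/7z + 3/7z(1+11/12z) = 1 + z + 11/28z²
  Hence R(z) = 1 + z + 11/28z².

Solve |R(x)|<1 on ℝ⁻.
x=-1.33: |R|=0.3649
R=1: x+11/28x²=0 ⇒ x=−28/11=-2.5455; min R=1−1/(4·11/28)=0.3636>−1
Confirm numerically:
  x=-2.242: |R|=0.73272 <1
  x=-1.476: |R|=0.37987 <1
  x=-1.223: |R|=0.36461 <1
  x=-3.122: |R|=1.70713 >1
  x=-2.884: |R|=1.38357 >1
  x=-2.713: |R|=1.17857 >1
So |R|<1 on (-2.5455, 0).

(-2.5455,0); λ=-7 ⇒ h* = (28/11)/7 = 0.3636.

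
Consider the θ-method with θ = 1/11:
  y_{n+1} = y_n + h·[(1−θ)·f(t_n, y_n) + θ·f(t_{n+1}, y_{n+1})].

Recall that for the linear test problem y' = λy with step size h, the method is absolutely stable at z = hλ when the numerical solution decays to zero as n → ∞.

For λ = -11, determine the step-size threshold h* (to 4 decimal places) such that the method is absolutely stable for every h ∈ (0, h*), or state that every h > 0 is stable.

Test eqn y'=λy, z=hλ:
  y_{n+1} = y_n + z·[10/11·y_n + 1/11·y_{n+1}] ⇒ (1 − 1/11z)y_{n+1} = (1 + 10/11z)y_n
  ⇒ R(z) = (1 + 10/11z)/(1 − 1/11z).

Find x<0 with |R(x)|<1.
x=-1.53: |R|=0.3432
R=−1: 1+10/11x = −1+1/11x ⇒ -9/11x=2 ⇒ x=2/(-9/11)=-2.4444
Confirm numerically:
  x=-1.645: |R|=0.43100 <1
  x=-1.521: |R|=0.33624 <1
  x=-1.496: |R|=0.31690 <1
  x=-1.175: |R|=0.06160 <1
  x=-2.922: |R|=1.30872 >1
  x=-2.877: |R|=1.28054 >1
  x=-2.655: |R|=1.13878 >1
Stable set (-2.4444, 0).

(-2.4444,0); λ=-11 ⇒ h* = (22/9)/11 = 0.2222.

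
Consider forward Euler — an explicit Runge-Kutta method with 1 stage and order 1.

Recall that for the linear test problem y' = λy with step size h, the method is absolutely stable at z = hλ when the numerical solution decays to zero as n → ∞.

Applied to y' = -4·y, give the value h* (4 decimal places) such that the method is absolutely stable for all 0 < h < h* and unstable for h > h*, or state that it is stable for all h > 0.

With y'=λy (z=hλ):
  order 1, 1-stage ⇒ R(z)=1+z
  (e.g. R(-1.37)=-0.37000, |R|=0.37000)

Boundary: |R(x)|=1, x<0.
x=-1.37: |R|=0.3700
|R(-0.87)|=0.1300 |R(-0.74)|=0.2600 |R(-0.68)|=0.3200
Bisect:
  x_lo=-2.7066 |R|=1.7066  x_hi=-0.3040 |R|=0.6960
  mid=-1.50529 |R|=0.50529 →hi
  mid=-2.10595 |R|=1.10595 →lo
  mid=-1.80562 |R|=0.80562 →hi
  mid=-1.95579 |R|=0.95579 →hi
  mid=-2.03087 |R|=1.03087 →lo
  mid=-1.99333 |R|=0.99333 →hi
  mid=-2.01210 |R|=1.01210 →lo
  mid=-2.00271 |R|=1.00271 →lo
  mid=-1.99802 |R|=0.99802 →hi
  ...
  [-2.00008,-1.99993] ⇒ x*=-2.0000
So |R|<1 on (-2.0000, 0).

(-2.0000,0); λ=-4 ⇒ h* = 0.5000.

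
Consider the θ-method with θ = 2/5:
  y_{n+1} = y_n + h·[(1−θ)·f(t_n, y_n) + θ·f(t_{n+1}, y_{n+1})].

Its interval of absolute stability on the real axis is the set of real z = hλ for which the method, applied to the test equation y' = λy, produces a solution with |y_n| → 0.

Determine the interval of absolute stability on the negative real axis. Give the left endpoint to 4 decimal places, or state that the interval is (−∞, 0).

Set f=λy, z=hλ:
  y_{n+1} = y_n + z·[3/5·y_n + 2/5·y_{n+1}] ⇒ (1 − 2/5z)y_{n+1} = (1 + 3/5z)y_n
  Hence R(z) = (1 + 3/5z)/(1 − 2/5z).

Solve |R(x)|<1 on ℝ⁻.
x=-0.4: |R|=0.6552
R=−1: 1+3/5x = −1+2/5x ⇒ -1/5x=2 ⇒ x=2/(-1/5)=-10.0000
Confirm numerically:
  x=-9.373: |R|=0.97360 <1
  x=-8.563: |R|=0.93505 <1
  x=-8.482: |R|=0.93089 <1
  x=-6.811: |R|=0.82875 <1
  x=-10.177: |R|=1.00698 >1
  x=-10.031: |R|=1.00124 >1
Interval (-10.0000, 0).

z∈(-10.0000,0).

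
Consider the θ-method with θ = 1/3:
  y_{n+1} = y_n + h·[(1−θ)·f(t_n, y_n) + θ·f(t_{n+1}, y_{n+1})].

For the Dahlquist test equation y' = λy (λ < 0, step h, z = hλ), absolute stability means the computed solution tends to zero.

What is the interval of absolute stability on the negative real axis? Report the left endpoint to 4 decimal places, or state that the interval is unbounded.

Set f=λy, z=hλ:
  y_{n+1} = y_n + z·[2/3·y_n + 1/3·y_{n+1}] ⇒ (1 − 1/3z)y_{n+1} = (1 + 2/3z)y_n
  Hence R(z) = (1 + 2/3z)/(1 − 1/3z).

Solve |R(x)|<1 on ℝ⁻.
x=-1.04: |R|=0.2277
R=−1: 1+2/3x = −1+1/3x ⇒ -1/3x=2 ⇒ x=2/(-1/3)=-6.0000
Confirm numerically:
  x=-5.523: |R|=0.94403 <1
  x=-5.344: |R|=0.92138 <1
  x=-3.970: |R|=0.70875 <1
  x=-6.202: |R|=1.02195 >1
  x=-6.097: |R|=1.01066 >1
So |R|<1 on (-6.0000, 0).

(-6.0000, 0).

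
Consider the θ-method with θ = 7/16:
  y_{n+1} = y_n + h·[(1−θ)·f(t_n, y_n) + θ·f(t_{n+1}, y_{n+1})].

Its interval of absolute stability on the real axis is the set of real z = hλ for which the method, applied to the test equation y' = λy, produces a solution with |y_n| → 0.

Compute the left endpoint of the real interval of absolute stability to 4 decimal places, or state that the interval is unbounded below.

z* = -16.0000.

Set f=λy, z=hλ:
  y_{n+1} = y_n + z·[9/16·y_n + 7/16·y_{n+1}] ⇒ (1 − 7/16z)y_{n+1} = (1 + 9/16z)y_n
  so R(z) = (1 + 9/16z)/(1 − 7/16z).

Need |R(x)|<1, x<0.
x=-1.72: |R|=0.0185
R=−1: 1+9/16x = −1+7/16x ⇒ -1/8x=2 ⇒ x=2/(-1/8)=-16.0000
Confirm numerically:
  x=-13.485: |R|=0.95444 <1
  x=-12.203: |R|=0.92512 <1
  x=-10.916: |R|=0.88997 <1
  x=-10.849: |R|=0.88795 <1
  x=-16.537: |R|=1.00815 >1
  x=-16.351: |R|=1.00538 >1
Interval (-16.0000, 0).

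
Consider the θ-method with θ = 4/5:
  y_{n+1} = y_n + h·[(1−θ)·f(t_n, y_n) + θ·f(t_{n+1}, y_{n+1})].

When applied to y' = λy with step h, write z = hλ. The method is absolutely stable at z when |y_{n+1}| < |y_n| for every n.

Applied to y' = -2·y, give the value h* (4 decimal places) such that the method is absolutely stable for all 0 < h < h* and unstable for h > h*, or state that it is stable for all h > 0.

Set f=λy, z=hλ:
  y_{n+1} = y_n + z·[1/5·y_n + 4/5·y_{n+1}] ⇒ (1 − 4/5z)y_{n+1} = (1 + 1/5z)y_n
  Hence R(z) = (1 + 1/5z)/(1 − 4/5z).

Solve |R(x)|<1 on ℝ⁻.
x=-1.51: |R|=0.3161
x=-2: |R|=0.2308
x=-10: |R|=0.1111
x=-100: |R|=0.2346
θ=4/5≥1/2 ⇒ |1+1/5x|<|1−4/5x| ∀x<0 ⇒ unbounded interval.

interval (−∞, 0). Any h>0 works for λ=-2.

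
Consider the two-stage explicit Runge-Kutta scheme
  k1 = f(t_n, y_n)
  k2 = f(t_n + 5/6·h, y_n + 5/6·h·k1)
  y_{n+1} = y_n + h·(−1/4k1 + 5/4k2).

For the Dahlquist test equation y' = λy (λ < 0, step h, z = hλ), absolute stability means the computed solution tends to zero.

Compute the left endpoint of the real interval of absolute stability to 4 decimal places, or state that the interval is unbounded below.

left endpoint -0.9600.

On y'=λy, z=hλ:
  k1=λy_n ⇒ h·k1=z·y_n;  k2=λ(1+5/6z)y_n ⇒ h·k2=z(1+5/6z)y_n
  y_{n+1}/y_n = 1 − 1/4z + 5/4z(1+5/6z) = 1 + z + 25/24z²
  Hence R(z) = 1 + z + 25/24z².

Boundary: |R(x)|=1, x<0.
x=-1.1: |R|=1.1604
R=1: x+25/24x²=0 ⇒ x=−24/25=-0.9600; min R=1−1/(4·25/24)=0.7600>−1
Confirm numerically:
  x=-0.908: |R|=0.95082 <1
  x=-0.800: |R|=0.86667 <1
  x=-0.485: |R|=0.76003 <1
  x=-0.395: |R|=0.76753 <1
  x=-1.461: |R|=1.76246 >1
  x=-1.441: |R|=1.72200 >1
  x=-1.354: |R|=1.55570 >1
Interval (-0.9600, 0).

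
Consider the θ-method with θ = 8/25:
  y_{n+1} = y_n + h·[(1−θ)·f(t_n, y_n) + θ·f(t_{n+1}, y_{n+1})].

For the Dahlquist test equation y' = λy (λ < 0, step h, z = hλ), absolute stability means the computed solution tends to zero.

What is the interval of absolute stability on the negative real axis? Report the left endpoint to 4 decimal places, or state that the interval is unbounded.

On y'=λy, z=hλ:
  y_{n+1} = y_n + z·[17/25·y_n + 8/25·y_{n+1}] ⇒ (1 − 8/25z)y_{n+1} = (1 + 17/25z)y_n
  R(z) = (1 + 17/25z)/(1 − 8/25z).

Boundary: |R(x)|=1, x<0.
x=-0.65: |R|=0.4619
R=−1: 1+17/25x = −1+8/25x ⇒ -9/25x=2 ⇒ x=2/(-9/25)=-5.5556
Confirm numerically:
  x=-5.528: |R|=0.99642 <1
  x=-4.216: |R|=0.79471 <1
  x=-2.525: |R|=0.39657 <1
  x=-5.864: |R|=1.03860 >1
  x=-5.741: |R|=1.02353 >1
  x=-5.712: |R|=1.01992 >1
Interval (-5.5556, 0).

z∈(-5.5556,0).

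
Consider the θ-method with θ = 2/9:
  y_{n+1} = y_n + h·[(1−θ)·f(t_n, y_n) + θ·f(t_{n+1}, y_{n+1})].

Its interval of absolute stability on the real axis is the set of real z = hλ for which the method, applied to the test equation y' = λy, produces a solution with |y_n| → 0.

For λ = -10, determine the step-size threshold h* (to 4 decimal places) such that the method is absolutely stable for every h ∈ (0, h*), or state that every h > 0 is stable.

(-3.6000,0); λ=-10 ⇒ h* = (18/5)/10 = 0.3600.

With y'=λy (z=hλ):
  y_{n+1} = y_n + z·[7/9·y_n + 2/9·y_{n+1}] ⇒ (1 − 2/9z)y_{n+1} = (1 + 7/9z)y_n
  R(z) = (1 + 7/9z)/(1 − 2/9z).

Solve |R(x)|<1 on ℝ⁻.
x=-1.07: |R|=0.1355
R=−1: 1+7/9x = −1+2/9x ⇒ -5/9x=2 ⇒ x=2/(-5/9)=-3.6000
Confirm numerically:
  x=-3.291: |R|=0.90085 <1
  x=-3.176: |R|=0.86191 <1
  x=-2.680: |R|=0.67967 <1
  x=-2.625: |R|=0.65789 <1
  x=-4.058: |R|=1.13379 >1
  x=-3.796: |R|=1.05906 >1
  x=-3.793: |R|=1.05818 >1
Stable set (-3.6000, 0).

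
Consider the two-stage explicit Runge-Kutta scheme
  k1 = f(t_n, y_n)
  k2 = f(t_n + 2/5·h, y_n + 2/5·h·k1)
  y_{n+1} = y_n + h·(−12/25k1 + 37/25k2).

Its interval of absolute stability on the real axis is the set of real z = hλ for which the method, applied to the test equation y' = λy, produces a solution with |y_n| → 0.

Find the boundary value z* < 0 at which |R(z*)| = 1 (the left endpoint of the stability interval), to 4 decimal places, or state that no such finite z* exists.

Set f=λy, z=hλ:
  k1=λy_n ⇒ h·k1=z·y_n;  k2=λ(1+2/5z)y_n ⇒ h·k2=z(1+2/5z)y_n
  y_{n+1}/y_n = 1 − 12/25z + 37/25z(1+2/5z) = 1 + z + 74/125z²
  R(z) = 1 + z + 74/125z².

Find x<0 with |R(x)|<1.
x=-1.08: |R|=0.6105
R=1: x+74/125x²=0 ⇒ x=−125/74=-1.6892; min R=1−1/(4·74/125)=0.5777>−1
Confirm numerically:
  x=-1.468: |R|=0.80777 <1
  x=-1.300: |R|=0.70048 <1
  x=-1.067: |R|=0.60699 <1
  x=-0.922: |R|=0.58125 <1
  x=-2.074: |R|=1.47247 >1
  x=-1.972: |R|=1.33016 >1
So |R|<1 on (-1.6892, 0).

left endpoint -1.6892.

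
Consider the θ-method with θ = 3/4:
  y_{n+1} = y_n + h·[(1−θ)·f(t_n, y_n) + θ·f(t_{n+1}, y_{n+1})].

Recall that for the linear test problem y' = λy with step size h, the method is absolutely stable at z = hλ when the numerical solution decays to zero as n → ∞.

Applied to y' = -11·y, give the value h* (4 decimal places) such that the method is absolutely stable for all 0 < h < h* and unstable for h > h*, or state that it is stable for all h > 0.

unbounded; (−∞, 0). Any h>0 works for λ=-11.

On y'=λy, z=hλ:
  y_{n+1} = y_n + z·[1/4·y_n + 3/4·y_{n+1}] ⇒ (1 − 3/4z)y_{n+1} = (1 + 1/4z)y_n
  Hence R(z) = (1 + 1/4z)/(1 − 3/4z).

Solve |R(x)|<1 on ℝ⁻.
x=-0.68: |R|=0.5497
x=-2: |R|=0.2000
x=-10: |R|=0.1765
x=-100: |R|=0.3158
θ=3/4≥1/2 ⇒ |1+1/4x|<|1−3/4x| ∀x<0 ⇒ interval (−∞,0).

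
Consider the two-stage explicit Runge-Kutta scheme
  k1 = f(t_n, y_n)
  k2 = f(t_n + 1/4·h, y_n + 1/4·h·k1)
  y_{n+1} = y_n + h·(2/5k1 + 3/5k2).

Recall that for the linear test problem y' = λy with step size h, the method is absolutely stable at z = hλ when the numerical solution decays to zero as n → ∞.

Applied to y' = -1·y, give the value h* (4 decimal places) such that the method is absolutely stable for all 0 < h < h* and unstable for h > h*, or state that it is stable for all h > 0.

(-6.6667,0); λ=-1 ⇒ h* = (20/3)/1 = 6.6667.

With y'=λy (z=hλ):
  k1=λy_n ⇒ h·k1=z·y_n;  k2=λ(1+1/4z)y_n ⇒ h·k2=z(1+1/4z)y_n
  y_{n+1}/y_n = 1 + 2/5z + 3/5z(1+1/4z) = 1 + z + 3/20z²
  R(z) = 1 + z + 3/20z².

Boundary: |R(x)|=1, x<0.
x=-1.34: |R|=0.0707
R=1: x+3/20x²=0 ⇒ x=−20/3=-6.6667; min R=1−1/(4·3/20)=-0.6667>−1
Confirm numerically:
  x=-6.106: |R|=0.48649 <1
  x=-3.992: |R|=0.60159 <1
  x=-3.566: |R|=0.65855 <1
  x=-3.109: |R|=0.65912 <1
  x=-6.879: |R|=1.21910 >1
  x=-6.807: |R|=1.14329 >1
Stable set (-6.6667, 0).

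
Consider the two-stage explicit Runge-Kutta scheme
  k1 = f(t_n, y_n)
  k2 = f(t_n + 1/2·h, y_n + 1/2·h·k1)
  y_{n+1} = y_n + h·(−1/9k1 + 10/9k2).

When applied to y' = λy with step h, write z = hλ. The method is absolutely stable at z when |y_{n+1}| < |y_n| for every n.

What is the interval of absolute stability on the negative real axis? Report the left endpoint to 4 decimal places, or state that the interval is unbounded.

On y'=λy, z=hλ:
  k1=λy_n ⇒ h·k1=z·y_n;  k2=λ(1+1/2z)y_n ⇒ h·k2=z(1+1/2z)y_n
  y_{n+1}/y_n = 1 − 1/9z + 10/9z(1+1/2z) = 1 + z + 5/9z²
  ⇒ R(z) = 1 + z + 5/9z².

Find x<0 with |R(x)|<1.
x=-1.1: |R|=0.5722
R=1: x+5/9x²=0 ⇒ x=−9/5=-1.8000; min R=1−1/(4·5/9)=0.5500>−1
Confirm numerically:
  x=-1.671: |R|=0.88025 <1
  x=-1.615: |R|=0.83401 <1
  x=-1.553: |R|=0.78689 <1
  x=-1.065: |R|=0.56513 <1
  x=-2.185: |R|=1.46735 >1
  x=-1.940: |R|=1.15089 >1
Interval (-1.8000, 0).

(-1.8000, 0).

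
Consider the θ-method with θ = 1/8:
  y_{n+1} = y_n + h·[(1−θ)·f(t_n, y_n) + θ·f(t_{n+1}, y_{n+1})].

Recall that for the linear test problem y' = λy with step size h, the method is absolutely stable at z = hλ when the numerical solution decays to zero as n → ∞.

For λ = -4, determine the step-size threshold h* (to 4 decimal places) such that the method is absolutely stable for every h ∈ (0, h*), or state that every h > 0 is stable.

(-2.6667,0); λ=-4 ⇒ h* = (8/3)/4 = 0.6667.

Test eqn y'=λy, z=hλ:
  y_{n+1} = y_n + z·[7/8·y_n + 1/8·y_{n+1}] ⇒ (1 − 1/8z)y_{n+1} = (1 + 7/8z)y_n
  Hence R(z) = (1 + 7/8z)/(1 − 1/8z).

Find x<0 with |R(x)|<1.
x=-0.95: |R|=0.1508
R=−1: 1+7/8x = −1+1/8x ⇒ -3/4x=2 ⇒ x=2/(-3/4)=-2.6667
Confirm numerically:
  x=-2.440: |R|=0.86973 <1
  x=-2.142: |R|=0.68961 <1
  x=-1.841: |R|=0.49660 <1
  x=-3.110: |R|=1.23942 >1
  x=-3.101: |R|=1.23475 >1
  x=-2.762: |R|=1.05315 >1
Stable set (-2.6667, 0).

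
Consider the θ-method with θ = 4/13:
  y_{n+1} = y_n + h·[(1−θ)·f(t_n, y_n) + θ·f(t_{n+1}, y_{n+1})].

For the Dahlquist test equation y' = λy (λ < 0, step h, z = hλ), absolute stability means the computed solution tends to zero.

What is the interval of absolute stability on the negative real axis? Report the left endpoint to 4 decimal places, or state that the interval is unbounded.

On y'=λy, z=hλ:
  y_{n+1} = y_n + z·[9/13·y_n + 4/13·y_{n+1}] ⇒ (1 − 4/13z)y_{n+1} = (1 + 9/13z)y_n
  Hence R(z) = (1 + 9/13z)/(1 − 4/13z).

Solve |R(x)|<1 on ℝ⁻.
x=-0.94: |R|=0.2709
R=−1: 1+9/13x = −1+4/13x ⇒ -5/13x=2 ⇒ x=2/(-5/13)=-5.2000
Confirm numerically:
  x=-4.349: |R|=0.86001 <1
  x=-4.112: |R|=0.81527 <1
  x=-3.996: |R|=0.79230 <1
  x=-2.627: |R|=0.45274 <1
  x=-5.795: |R|=1.08223 >1
  x=-5.616: |R|=1.05865 >1
  x=-5.311: |R|=1.01621 >1
So |R|<1 on (-5.2000, 0).

(-5.2000, 0).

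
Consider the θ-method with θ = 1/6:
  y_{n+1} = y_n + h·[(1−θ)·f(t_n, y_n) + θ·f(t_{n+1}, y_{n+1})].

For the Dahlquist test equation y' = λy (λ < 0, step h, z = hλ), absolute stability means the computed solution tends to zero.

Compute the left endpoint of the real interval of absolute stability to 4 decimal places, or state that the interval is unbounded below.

Set f=λy, z=hλ:
  y_{n+1} = y_n + z·[5/6·y_n + 1/6·y_{n+1}] ⇒ (1 − 1/6z)y_{n+1} = (1 + 5/6z)y_n
  ⇒ R(z) = (1 + 5/6z)/(1 − 1/6z).

Solve |R(x)|<1 on ℝ⁻.
x=-0.98: |R|=0.1576
R=−1: 1+5/6x = −1+1/6x ⇒ -2/3x=2 ⇒ x=2/(-2/3)=-3.0000
Confirm numerically:
  x=-2.166: |R|=0.59148 <1
  x=-2.092: |R|=0.55116 <1
  x=-1.677: |R|=0.31067 <1
  x=-1.517: |R|=0.21086 <1
  x=-3.529: |R|=1.22206 >1
  x=-3.474: |R|=1.20013 >1
  x=-3.314: |R|=1.13485 >1
Stable set (-3.0000, 0).

z* = -3.0000.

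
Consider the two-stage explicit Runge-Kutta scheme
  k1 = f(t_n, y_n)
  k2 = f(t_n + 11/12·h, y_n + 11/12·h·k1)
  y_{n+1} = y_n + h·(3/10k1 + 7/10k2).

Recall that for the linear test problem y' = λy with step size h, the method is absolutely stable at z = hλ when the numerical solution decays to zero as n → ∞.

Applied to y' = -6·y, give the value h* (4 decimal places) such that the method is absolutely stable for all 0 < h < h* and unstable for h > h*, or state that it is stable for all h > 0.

(-1.5584,0); λ=-6 ⇒ h* = (120/77)/6 = 0.2597.

Test eqn y'=λy, z=hλ:
  k1=λy_n ⇒ h·k1=z·y_n;  k2=λ(1+11/12z)y_n ⇒ h·k2=z(1+11/12z)y_n
  y_{n+1}/y_n = 1 + 3/10z + 7/10z(1+11/12z) = 1 + z + 77/120z²
  so R(z) = 1 + z + 77/120z².

Need |R(x)|<1, x<0.
x=-1.61: |R|=1.0533
R=1: x+77/120x²=0 ⇒ x=−120/77=-1.5584; min R=1−1/(4·77/120)=0.6104>−1
Confirm numerically:
  x=-1.310: |R|=0.79116 <1
  x=-1.309: |R|=0.79048 <1
  x=-1.052: |R|=0.65814 <1
  x=-0.765: |R|=0.61052 <1
  x=-1.768: |R|=1.23774 >1
  x=-1.603: |R|=1.04583 >1
Stable set (-1.5584, 0).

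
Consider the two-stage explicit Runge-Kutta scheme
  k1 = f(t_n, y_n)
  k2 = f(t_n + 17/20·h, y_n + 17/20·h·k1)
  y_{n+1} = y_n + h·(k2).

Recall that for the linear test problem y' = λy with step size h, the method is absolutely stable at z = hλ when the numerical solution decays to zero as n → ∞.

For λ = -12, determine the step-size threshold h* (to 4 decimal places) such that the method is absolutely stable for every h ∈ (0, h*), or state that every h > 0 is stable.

Test eqn y'=λy, z=hλ:
  k1=λy_n ⇒ h·k1=z·y_n;  k2=λ(1+17/20z)y_n ⇒ h·k2=z(1+17/20z)y_n
  y_{n+1}/y_n = 1 + z(1+17/20z) = 1 + z + 17/20z²
  so R(z) = 1 + z + 17/20z².

Find x<0 with |R(x)|<1.
x=-0.76: |R|=0.7310
R=1: x+17/20x²=0 ⇒ x=−20/17=-1.1765; min R=1−1/(4·17/20)=0.7059>−1
Confirm numerically:
  x=-0.689: |R|=0.71451 <1
  x=-0.687: |R|=0.71417 <1
  x=-0.621: |R|=0.70679 <1
  x=-1.533: |R|=1.46458 >1
  x=-1.491: |R|=1.39862 >1
  x=-1.294: |R|=1.12927 >1
Interval (-1.1765, 0).

(-1.1765,0); λ=-12 ⇒ h* = (20/17)/12 = 0.0980.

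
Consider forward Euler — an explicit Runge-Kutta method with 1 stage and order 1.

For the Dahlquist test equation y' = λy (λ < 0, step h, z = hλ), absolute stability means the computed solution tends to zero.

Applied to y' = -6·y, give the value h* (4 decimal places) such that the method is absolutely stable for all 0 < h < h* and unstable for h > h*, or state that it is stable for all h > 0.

Set f=λy, z=hλ:
  order 1, 1-stage ⇒ R(z)=1+z
  (e.g. R(-1.54)=-0.54000, |R|=0.54000)

Solve |R(x)|<1 on ℝ⁻.
x=-1.54: |R|=0.5400
|R(-2.25)|=1.2500 |R(-2.22)|=1.2200 |R(-1.72)|=0.7200
Bisect:
  x_lo=-2.4759 |R|=1.4759  x_hi=-0.1285 |R|=0.8715
  mid=-1.30217 |R|=0.30217 →hi
  mid=-1.88902 |R|=0.88902 →hi
  mid=-2.18245 |R|=1.18245 →lo
  mid=-2.03574 |R|=1.03574 →lo
  mid=-1.96238 |R|=0.96238 →hi
  mid=-1.99906 |R|=0.99906 →hi
  mid=-2.01740 |R|=1.01740 →lo
  ...
  [-2.00006,-1.99992] ⇒ x*=-2.0000
Interval (-2.0000, 0).

(-2.0000,0); λ=-6 ⇒ h* = 0.3333.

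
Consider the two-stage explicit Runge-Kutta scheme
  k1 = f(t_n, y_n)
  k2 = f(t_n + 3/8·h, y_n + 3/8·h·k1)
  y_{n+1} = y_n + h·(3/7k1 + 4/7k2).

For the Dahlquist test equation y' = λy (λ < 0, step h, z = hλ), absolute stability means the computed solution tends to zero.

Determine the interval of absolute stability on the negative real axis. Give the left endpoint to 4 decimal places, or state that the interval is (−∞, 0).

Test eqn y'=λy, z=hλ:
  k1=λy_n ⇒ h·k1=z·y_n;  k2=λ(1+3/8z)y_n ⇒ h·k2=z(1+3/8z)y_n
  y_{n+1}/y_n = 1 + 3/7z + 4/7z(1+3/8z) = 1 + z + 3/14z²
  R(z) = 1 + z + 3/14z².

Solve |R(x)|<1 on ℝ⁻.
x=-0.59: |R|=0.4846
R=1: x+3/14x²=0 ⇒ x=−14/3=-4.6667; min R=1−1/(4·3/14)=-0.1667>−1
Confirm numerically:
  x=-2.983: |R|=0.07622 <1
  x=-2.342: |R|=0.16665 <1
  x=-2.237: |R|=0.16468 <1
  x=-5.140: |R|=1.52134 >1
  x=-4.972: |R|=1.32531 >1
So |R|<1 on (-4.6667, 0).

(-4.6667, 0).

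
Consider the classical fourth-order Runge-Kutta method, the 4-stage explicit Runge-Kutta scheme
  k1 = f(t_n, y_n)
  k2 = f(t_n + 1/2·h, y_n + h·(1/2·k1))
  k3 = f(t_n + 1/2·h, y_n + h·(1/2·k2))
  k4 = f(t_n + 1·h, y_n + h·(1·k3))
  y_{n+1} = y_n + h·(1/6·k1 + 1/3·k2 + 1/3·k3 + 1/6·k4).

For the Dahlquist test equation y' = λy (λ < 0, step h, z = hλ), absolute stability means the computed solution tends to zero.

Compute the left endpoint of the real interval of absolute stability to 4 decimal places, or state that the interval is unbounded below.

z* = -2.7853.

Set f=λy, z=hλ:
  order 4, 4-stage ⇒ R(z)=1+z+z^2/2+z^3/6+z^4/24
  (e.g. R(-0.37)=0.69079, |R|=0.69079)

Find x<0 with |R(x)|<1.
x=-0.37: |R|=0.6908
|R(-1.66)|=0.2718 |R(-1.59)|=0.2704 |R(-0.82)|=0.4431
Bisect:
  x_lo=-3.6398 |R|=3.2606  x_hi=-0.3702 |R|=0.6906
  mid=-2.00501 |R|=0.33502 →hi
  mid=-2.82241 |R|=1.05741 →lo
  mid=-2.41371 |R|=0.56983 →hi
  mid=-2.61806 |R|=0.77578 →hi
  mid=-2.72023 |R|=0.90626 →hi
  mid=-2.77132 |R|=0.97913 →hi
  mid=-2.79686 |R|=1.01758 →lo
  ...
  [-2.78549,-2.78529] ⇒ x*=-2.7853
So |R|<1 on (-2.7853, 0).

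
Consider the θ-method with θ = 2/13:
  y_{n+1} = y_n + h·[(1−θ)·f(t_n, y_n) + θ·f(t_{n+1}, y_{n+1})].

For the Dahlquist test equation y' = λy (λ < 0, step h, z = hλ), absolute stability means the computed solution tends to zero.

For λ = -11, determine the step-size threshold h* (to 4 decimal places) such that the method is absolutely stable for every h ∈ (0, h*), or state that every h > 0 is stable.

With y'=λy (z=hλ):
  y_{n+1} = y_n + z·[11/13·y_n + 2/13·y_{n+1}] ⇒ (1 − 2/13z)y_{n+1} = (1 + 11/13z)y_n
  so R(z) = (1 + 11/13z)/(1 − 2/13z).

Boundary: |R(x)|=1, x<0.
x=-1.25: |R|=0.0484
R=−1: 1+11/13x = −1+2/13x ⇒ -9/13x=2 ⇒ x=2/(-9/13)=-2.8889
Confirm numerically:
  x=-2.110: |R|=0.59292 <1
  x=-2.082: |R|=0.57691 <1
  x=-1.348: |R|=0.11646 <1
  x=-3.180: |R|=1.13533 >1
  x=-3.072: |R|=1.08608 >1
  x=-3.023: |R|=1.06337 >1
So |R|<1 on (-2.8889, 0).

(-2.8889,0); λ=-11 ⇒ h* = (26/9)/11 = 0.2626.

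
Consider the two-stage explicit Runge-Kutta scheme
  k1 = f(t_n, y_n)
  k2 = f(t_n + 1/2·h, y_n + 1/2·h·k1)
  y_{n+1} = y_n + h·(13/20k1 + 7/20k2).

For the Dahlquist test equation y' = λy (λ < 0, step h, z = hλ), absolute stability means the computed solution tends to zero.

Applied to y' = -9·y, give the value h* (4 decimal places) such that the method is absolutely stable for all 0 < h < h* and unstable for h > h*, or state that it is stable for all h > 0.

Test eqn y'=λy, z=hλ:
  k1=λy_n ⇒ h·k1=z·y_n;  k2=λ(1+1/2z)y_n ⇒ h·k2=z(1+1/2z)y_n
  y_{n+1}/y_n = 1 + 13/20z + 7/20z(1+1/2z) = 1 + z + 7/40z²
  R(z) = 1 + z + 7/40z².

Solve |R(x)|<1 on ℝ⁻.
x=-1.65: |R|=0.1736
R=1: x+7/40x²=0 ⇒ x=−40/7=-5.7143; min R=1−1/(4·7/40)=-0.4286>−1
Confirm numerically:
  x=-5.635: |R|=0.92181 <1
  x=-5.591: |R|=0.87937 <1
  x=-4.150: |R|=0.13606 <1
  x=-2.927: |R|=0.42772 <1
  x=-6.224: |R|=1.55518 >1
  x=-6.129: |R|=1.44481 >1
Interval (-5.7143, 0).

(-5.7143,0); λ=-9 ⇒ h* = (40/7)/9 = 0.6349.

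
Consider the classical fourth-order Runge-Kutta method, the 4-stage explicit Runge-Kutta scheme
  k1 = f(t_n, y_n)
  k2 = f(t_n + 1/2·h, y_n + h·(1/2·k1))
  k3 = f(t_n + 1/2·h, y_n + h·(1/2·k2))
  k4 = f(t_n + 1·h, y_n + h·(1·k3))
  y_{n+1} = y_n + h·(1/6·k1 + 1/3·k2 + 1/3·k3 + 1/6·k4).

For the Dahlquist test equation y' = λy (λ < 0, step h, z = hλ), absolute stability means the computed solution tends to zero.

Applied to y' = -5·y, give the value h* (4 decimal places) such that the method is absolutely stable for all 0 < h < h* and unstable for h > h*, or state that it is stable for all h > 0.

(-2.7853,0); λ=-5 ⇒ h* = 0.5571.

Test eqn y'=λy, z=hλ:
  order 4, 4-stage ⇒ R(z)=1+z+z^2/2+z^3/6+z^4/24
  (e.g. R(-1.75)=0.27881, |R|=0.27881)

Find x<0 with |R(x)|<1.
x=-1.75: |R|=0.2788
|R(-1.56)|=0.2708 |R(-1.45)|=0.2773 |R(-1.01)|=0.3717
Bisect:
  x_lo=-3.2805 |R|=2.0419  x_hi=-0.1696 |R|=0.8440
  mid=-1.72503 |R|=0.27625 →hi
  mid=-2.50275 |R|=0.65114 →hi
  mid=-2.89162 |R|=1.17250 →lo
  mid=-2.69719 |R|=0.87509 →hi
  mid=-2.79440 |R|=1.01382 →lo
  mid=-2.74579 |R|=0.94206 →hi
  mid=-2.77010 |R|=0.97733 →hi
  ...
  [-2.78548,-2.78529] ⇒ x*=-2.7853
Interval (-2.7853, 0).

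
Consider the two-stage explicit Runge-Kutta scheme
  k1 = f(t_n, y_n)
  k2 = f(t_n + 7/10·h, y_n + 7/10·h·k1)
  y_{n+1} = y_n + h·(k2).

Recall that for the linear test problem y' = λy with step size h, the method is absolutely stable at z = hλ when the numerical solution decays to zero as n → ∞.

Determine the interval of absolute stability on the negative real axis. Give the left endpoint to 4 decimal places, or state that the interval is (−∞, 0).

On y'=λy, z=hλ:
  k1=λy_n ⇒ h·k1=z·y_n;  k2=λ(1+7/10z)y_n ⇒ h·k2=z(1+7/10z)y_n
  y_{n+1}/y_n = 1 + z(1+7/10z) = 1 + z + 7/10z²
  Hence R(z) = 1 + z + 7/10z².

Solve |R(x)|<1 on ℝ⁻.
x=-0.53: |R|=0.6666
R=1: x+7/10x²=0 ⇒ x=−10/7=-1.4286; min R=1−1/(4·7/10)=0.6429>−1
Confirm numerically:
  x=-0.963: |R|=0.68616 <1
  x=-0.869: |R|=0.65961 <1
  x=-0.749: |R|=0.64370 <1
  x=-1.987: |R|=1.77672 >1
  x=-1.495: |R|=1.06952 >1
Interval (-1.4286, 0).

(-1.4286, 0).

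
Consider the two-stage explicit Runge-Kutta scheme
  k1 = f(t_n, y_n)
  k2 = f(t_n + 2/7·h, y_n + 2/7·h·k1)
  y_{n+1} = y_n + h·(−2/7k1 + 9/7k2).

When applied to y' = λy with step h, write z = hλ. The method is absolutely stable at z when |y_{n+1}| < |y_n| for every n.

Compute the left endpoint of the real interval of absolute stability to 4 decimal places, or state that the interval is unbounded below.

left endpoint -2.7222.

On y'=λy, z=hλ:
  k1=λy_n ⇒ h·k1=z·y_n;  k2=λ(1+2/7z)y_n ⇒ h·k2=z(1+2/7z)y_n
  y_{n+1}/y_n = 1 − 2/7z + 9/7z(1+2/7z) = 1 + z + 18/49z²
  Hence R(z) = 1 + z + 18/49z².

Find x<0 with |R(x)|<1.
x=-0.43: |R|=0.6379
R=1: x+18/49x²=0 ⇒ x=−49/18=-2.7222; min R=1−1/(4·18/49)=0.3194>−1
Confirm numerically:
  x=-2.184: |R|=0.56819 <1
  x=-1.516: |R|=0.32826 <1
  x=-1.354: |R|=0.31946 <1
  x=-1.270: |R|=0.32249 <1
  x=-2.974: |R|=1.27506 >1
  x=-2.883: |R|=1.17027 >1
Stable set (-2.7222, 0).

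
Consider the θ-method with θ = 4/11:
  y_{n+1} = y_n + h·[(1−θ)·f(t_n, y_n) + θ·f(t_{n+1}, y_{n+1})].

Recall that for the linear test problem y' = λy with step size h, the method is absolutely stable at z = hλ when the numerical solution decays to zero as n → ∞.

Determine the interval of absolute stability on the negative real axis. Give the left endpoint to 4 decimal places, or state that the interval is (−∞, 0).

With y'=λy (z=hλ):
  y_{n+1} = y_n + z·[7/11·y_n + 4/11·y_{n+1}] ⇒ (1 − 4/11z)y_{n+1} = (1 + 7/11z)y_n
  so R(z) = (1 + 7/11z)/(1 − 4/11z).

Need |R(x)|<1, x<0.
x=-0.84: |R|=0.3565
R=−1: 1+7/11x = −1+4/11x ⇒ -3/11x=2 ⇒ x=2/(-3/11)=-7.3333
Confirm numerically:
  x=-5.587: |R|=0.84290 <1
  x=-3.229: |R|=0.48516 <1
  x=-3.028: |R|=0.44116 <1
  x=-7.830: |R|=1.03521 >1
  x=-7.773: |R|=1.03134 >1
  x=-7.476: |R|=1.01046 >1
So |R|<1 on (-7.3333, 0).

z∈(-7.3333,0).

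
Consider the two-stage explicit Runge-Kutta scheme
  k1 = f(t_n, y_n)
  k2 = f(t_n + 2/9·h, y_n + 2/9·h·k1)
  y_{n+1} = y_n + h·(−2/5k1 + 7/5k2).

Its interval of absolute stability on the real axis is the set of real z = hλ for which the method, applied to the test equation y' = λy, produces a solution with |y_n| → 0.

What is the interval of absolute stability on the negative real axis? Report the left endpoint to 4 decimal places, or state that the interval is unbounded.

(-3.2143, 0).

With y'=λy (z=hλ):
  k1=λy_n ⇒ h·k1=z·y_n;  k2=λ(1+2/9z)y_n ⇒ h·k2=z(1+2/9z)y_n
  y_{n+1}/y_n = 1 − 2/5z + 7/5z(1+2/9z) = 1 + z + 14/45z²
  Hence R(z) = 1 + z + 14/45z².

Find x<0 with |R(x)|<1.
x=-1: |R|=0.3111
R=1: x+14/45x²=0 ⇒ x=−45/14=-3.2143; min R=1−1/(4·14/45)=0.1964>−1
Confirm numerically:
  x=-3.034: |R|=0.82983 <1
  x=-1.931: |R|=0.22906 <1
  x=-1.337: |R|=0.21913 <1
  x=-3.598: |R|=1.42952 >1
  x=-3.528: |R|=1.34433 >1
Stable set (-3.2143, 0).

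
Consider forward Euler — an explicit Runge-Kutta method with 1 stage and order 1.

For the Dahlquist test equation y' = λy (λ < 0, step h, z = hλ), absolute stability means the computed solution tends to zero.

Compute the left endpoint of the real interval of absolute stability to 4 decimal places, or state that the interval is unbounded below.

Set f=λy, z=hλ:
  order 1, 1-stage ⇒ R(z)=1+z
  (e.g. R(-0.57)=0.43000, |R|=0.43000)

Find x<0 with |R(x)|<1.
x=-0.57: |R|=0.4300
|R(-2.04)|=1.0400 |R(-1.62)|=0.6200 |R(-0.94)|=0.0600
Bisect:
  x_lo=-2.8840 |R|=1.8840  x_hi=-0.0689 |R|=0.9311
  mid=-1.47642 |R|=0.47642 →hi
  mid=-2.18019 |R|=1.18019 →lo
  mid=-1.82830 |R|=0.82830 →hi
  mid=-2.00425 |R|=1.00425 →lo
  mid=-1.91627 |R|=0.91627 →hi
  mid=-1.96026 |R|=0.96026 →hi
  mid=-1.98225 |R|=0.98225 →hi
  ...
  [-2.00012,-1.99995] ⇒ x*=-2.0000
Stable set (-2.0000, 0).

left endpoint -2.0000.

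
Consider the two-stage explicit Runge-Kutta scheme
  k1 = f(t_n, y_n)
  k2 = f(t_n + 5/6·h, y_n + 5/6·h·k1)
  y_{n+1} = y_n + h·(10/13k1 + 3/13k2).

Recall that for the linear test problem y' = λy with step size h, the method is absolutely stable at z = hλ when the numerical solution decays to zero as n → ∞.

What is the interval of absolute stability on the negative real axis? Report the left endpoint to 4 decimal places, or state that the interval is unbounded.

Set f=λy, z=hλ:
  k1=λy_n ⇒ h·k1=z·y_n;  k2=λ(1+5/6z)y_n ⇒ h·k2=z(1+5/6z)y_n
  y_{n+1}/y_n = 1 + 10/13z + 3/13z(1+5/6z) = 1 + z + 5/26z²
  so R(z) = 1 + z + 5/26z².

Boundary: |R(x)|=1, x<0.
x=-1.07: |R|=0.1502
R=1: x+5/26x²=0 ⇒ x=−26/5=-5.2000; min R=1−1/(4·5/26)=-0.3000>−1
Confirm numerically:
  x=-3.797: |R|=0.02446 <1
  x=-2.933: |R|=0.27868 <1
  x=-2.740: |R|=0.29623 <1
  x=-5.752: |R|=1.61060 >1
  x=-5.354: |R|=1.15856 >1
Stable set (-5.2000, 0).

z∈(-5.2000,0).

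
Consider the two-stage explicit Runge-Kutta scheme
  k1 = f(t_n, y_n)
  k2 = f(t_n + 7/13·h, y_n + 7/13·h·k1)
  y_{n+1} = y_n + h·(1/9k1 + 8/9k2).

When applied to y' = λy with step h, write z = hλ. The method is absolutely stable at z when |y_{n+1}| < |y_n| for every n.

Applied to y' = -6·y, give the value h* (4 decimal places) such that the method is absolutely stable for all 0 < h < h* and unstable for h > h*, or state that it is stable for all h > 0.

(-2.0893,0); λ=-6 ⇒ h* = (117/56)/6 = 0.3482.

On y'=λy, z=hλ:
  k1=λy_n ⇒ h·k1=z·y_n;  k2=λ(1+7/13z)y_n ⇒ h·k2=z(1+7/13z)y_n
  y_{n+1}/y_n = 1 + 1/9z + 8/9z(1+7/13z) = 1 + z + 56/117z²
  R(z) = 1 + z + 56/117z².

Solve |R(x)|<1 on ℝ⁻.
x=-1.49: |R|=0.5726
R=1: x+56/117x²=0 ⇒ x=−117/56=-2.0893; min R=1−1/(4·56/117)=0.4777>−1
Confirm numerically:
  x=-1.692: |R|=0.67826 <1
  x=-1.637: |R|=0.64562 <1
  x=-1.199: |R|=0.48908 <1
  x=-0.917: |R|=0.48548 <1
  x=-2.394: |R|=1.34916 >1
  x=-2.112: |R|=1.02296 >1
So |R|<1 on (-2.0893, 0).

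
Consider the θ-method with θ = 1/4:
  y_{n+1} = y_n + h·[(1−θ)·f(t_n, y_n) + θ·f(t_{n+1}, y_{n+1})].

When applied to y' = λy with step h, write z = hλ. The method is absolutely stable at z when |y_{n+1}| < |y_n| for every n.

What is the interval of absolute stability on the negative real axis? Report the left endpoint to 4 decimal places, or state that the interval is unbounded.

With y'=λy (z=hλ):
  y_{n+1} = y_n + z·[3/4·y_n + 1/4·y_{n+1}] ⇒ (1 − 1/4z)y_{n+1} = (1 + 3/4z)y_n
  so R(z) = (1 + 3/4z)/(1 − 1/4z).

Solve |R(x)|<1 on ℝ⁻.
x=-0.56: |R|=0.5088
R=−1: 1+3/4x = −1+1/4x ⇒ -1/2x=2 ⇒ x=2/(-1/2)=-4.0000
Confirm numerically:
  x=-3.757: |R|=0.93735 <1
  x=-3.119: |R|=0.75249 <1
  x=-1.952: |R|=0.31183 <1
  x=-4.225: |R|=1.05471 >1
  x=-4.059: |R|=1.01464 >1
  x=-4.053: |R|=1.01316 >1
So |R|<1 on (-4.0000, 0).

(-4.0000, 0).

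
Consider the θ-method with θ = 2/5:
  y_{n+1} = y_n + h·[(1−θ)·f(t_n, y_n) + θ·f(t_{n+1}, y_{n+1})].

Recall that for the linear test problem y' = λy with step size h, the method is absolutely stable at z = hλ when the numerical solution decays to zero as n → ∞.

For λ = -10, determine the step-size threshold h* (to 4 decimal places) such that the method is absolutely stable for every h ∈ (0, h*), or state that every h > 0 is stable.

Set f=λy, z=hλ:
  y_{n+1} = y_n + z·[3/5·y_n + 2/5·y_{n+1}] ⇒ (1 − 2/5z)y_{n+1} = (1 + 3/5z)y_n
  so R(z) = (1 + 3/5z)/(1 − 2/5z).

Find x<0 with |R(x)|<1.
x=-1: |R|=0.2857
R=−1: 1+3/5x = −1+2/5x ⇒ -1/5x=2 ⇒ x=2/(-1/5)=-10.0000
Confirm numerically:
  x=-9.144: |R|=0.96324 <1
  x=-5.987: |R|=0.76358 <1
  x=-5.350: |R|=0.70382 <1
  x=-10.581: |R|=1.02221 >1
  x=-10.350: |R|=1.01362 >1
Interval (-10.0000, 0).

(-10.0000,0); λ=-10 ⇒ h* = (10)/10 = 1.0000.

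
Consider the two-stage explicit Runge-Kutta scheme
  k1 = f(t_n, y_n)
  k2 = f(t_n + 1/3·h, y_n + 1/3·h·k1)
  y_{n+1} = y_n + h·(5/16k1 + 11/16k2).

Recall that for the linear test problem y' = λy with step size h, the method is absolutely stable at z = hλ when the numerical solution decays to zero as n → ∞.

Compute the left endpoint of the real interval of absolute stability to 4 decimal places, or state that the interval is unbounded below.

Set f=λy, z=hλ:
  k1=λy_n ⇒ h·k1=z·y_n;  k2=λ(1+1/3z)y_n ⇒ h·k2=z(1+1/3z)y_n
  y_{n+1}/y_n = 1 + 5/16z + 11/16z(1+1/3z) = 1 + z + 11/48z²
  so R(z) = 1 + z + 11/48z².

Need |R(x)|<1, x<0.
x=-0.55: |R|=0.5193
R=1: x+11/48x²=0 ⇒ x=−48/11=-4.3636; min R=1−1/(4·11/48)=-0.0909>−1
Confirm numerically:
  x=-3.387: |R|=0.24195 <1
  x=-3.166: |R|=0.13106 <1
  x=-2.679: |R|=0.03426 <1
  x=-4.592: |R|=1.24031 >1
  x=-4.481: |R|=1.12052 >1
Stable set (-4.3636, 0).

z* = -4.3636.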